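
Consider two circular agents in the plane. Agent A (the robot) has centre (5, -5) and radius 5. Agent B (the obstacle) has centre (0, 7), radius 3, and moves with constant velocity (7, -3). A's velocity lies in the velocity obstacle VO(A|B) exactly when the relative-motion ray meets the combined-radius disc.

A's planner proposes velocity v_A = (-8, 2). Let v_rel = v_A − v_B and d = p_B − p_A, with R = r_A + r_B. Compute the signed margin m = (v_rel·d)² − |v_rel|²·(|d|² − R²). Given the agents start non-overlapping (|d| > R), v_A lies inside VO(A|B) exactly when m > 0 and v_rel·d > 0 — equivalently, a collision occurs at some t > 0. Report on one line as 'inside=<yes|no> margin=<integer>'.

d = (-5, 12),  |d|² = 169;  R = 5+3 = 8,  c = 169−8² = 105
v_rel = (-15, 5),  |v_rel|² = 250;  v_rel·d = (-15)·(-5) + (5)·(12) = 135
250·t² − 270·t + 105 = 0  ⇒  m = 135² − 250·105 = -8025
m = -8025 < 0,  v_rel·d = 135 > 0  ⇒  outside

inside=no margin=-8025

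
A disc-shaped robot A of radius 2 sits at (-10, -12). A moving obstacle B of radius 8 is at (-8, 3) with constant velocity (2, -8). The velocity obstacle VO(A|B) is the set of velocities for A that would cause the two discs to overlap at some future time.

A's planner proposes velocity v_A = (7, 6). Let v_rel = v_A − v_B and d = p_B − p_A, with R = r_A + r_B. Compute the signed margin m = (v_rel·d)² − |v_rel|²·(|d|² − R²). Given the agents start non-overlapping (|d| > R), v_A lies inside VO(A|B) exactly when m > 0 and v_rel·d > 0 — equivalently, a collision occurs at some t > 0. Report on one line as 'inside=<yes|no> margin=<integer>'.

d = (2, 15),  |d|² = 229;  R = 2+8 = 10,  c = 229−10² = 129
v_rel = (5, 14),  |v_rel|² = 221;  v_rel·d = (5)·(2) + (14)·(15) = 220
221·t² − 440·t + 129 = 0  ⇒  m = 220² − 221·129 = 19891
m = 19891 > 0,  v_rel·d = 220 > 0  ⇒  inside

inside=yes margin=19891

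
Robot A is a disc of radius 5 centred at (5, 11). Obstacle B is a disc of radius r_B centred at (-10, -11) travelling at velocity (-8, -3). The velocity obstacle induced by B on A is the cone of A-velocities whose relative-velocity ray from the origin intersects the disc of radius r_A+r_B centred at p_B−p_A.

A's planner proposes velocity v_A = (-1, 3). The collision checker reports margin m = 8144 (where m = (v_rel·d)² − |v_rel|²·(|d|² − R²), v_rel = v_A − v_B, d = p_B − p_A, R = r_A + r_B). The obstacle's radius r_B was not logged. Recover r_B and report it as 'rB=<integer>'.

m = 8144
d = (-15, -22);  v_rel = (7, 6),  |v_rel|² = 85
v_rel×d = (7)·(-22) − (6)·(-15) = -64
since m = R²·85 − (-64)²:  R² = (4096 + 8144) / 85 = 144
R = √144 = 12  ⇒  r_B = 12 − 5 = 7

rB=7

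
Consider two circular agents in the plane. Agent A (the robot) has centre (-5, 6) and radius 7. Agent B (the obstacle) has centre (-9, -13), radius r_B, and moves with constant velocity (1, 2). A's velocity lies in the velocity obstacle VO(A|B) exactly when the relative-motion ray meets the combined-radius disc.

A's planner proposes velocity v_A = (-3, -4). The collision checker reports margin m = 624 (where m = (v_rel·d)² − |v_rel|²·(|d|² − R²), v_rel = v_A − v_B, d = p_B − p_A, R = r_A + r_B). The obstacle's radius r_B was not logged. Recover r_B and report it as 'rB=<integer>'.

m = 624
d = (-4, -19);  v_rel = (-4, -6),  |v_rel|² = 52
v_rel×d = (-4)·(-19) − (-6)·(-4) = 52
since m = R²·52 − 52²:  R² = (2704 + 624) / 52 = 64
R = √64 = 8  ⇒  r_B = 8 − 7 = 1

rB=1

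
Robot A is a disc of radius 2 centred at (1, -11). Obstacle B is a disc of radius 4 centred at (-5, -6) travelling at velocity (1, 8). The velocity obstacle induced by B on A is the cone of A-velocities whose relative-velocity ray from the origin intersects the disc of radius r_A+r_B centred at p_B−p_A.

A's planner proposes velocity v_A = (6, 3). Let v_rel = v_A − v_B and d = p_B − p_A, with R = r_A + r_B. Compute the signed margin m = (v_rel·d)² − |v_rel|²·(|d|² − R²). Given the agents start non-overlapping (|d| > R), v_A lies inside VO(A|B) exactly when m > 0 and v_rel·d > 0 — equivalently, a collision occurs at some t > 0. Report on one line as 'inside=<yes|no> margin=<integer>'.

d = (-6, 5),  |d|² = 61;  R = 2+4 = 6,  c = 61−6² = 25
v_rel = (5, -5),  |v_rel|² = 50;  v_rel·d = (5)·(-6) + (-5)·(5) = -55
50·t² + 110·t + 25 = 0  ⇒  m = (-55)² − 50·25 = 1775
m = 1775 > 0,  v_rel·d = -55 < 0  ⇒  outside

inside=no margin=1775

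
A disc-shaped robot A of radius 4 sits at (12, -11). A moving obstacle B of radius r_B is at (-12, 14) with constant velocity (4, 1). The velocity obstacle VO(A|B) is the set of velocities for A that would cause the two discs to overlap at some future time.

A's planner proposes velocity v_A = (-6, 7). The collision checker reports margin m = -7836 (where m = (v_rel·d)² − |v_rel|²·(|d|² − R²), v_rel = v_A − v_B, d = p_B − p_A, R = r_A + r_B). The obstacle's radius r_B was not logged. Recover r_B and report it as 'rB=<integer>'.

m = -7836
d = (-24, 25);  v_rel = (-10, 6),  |v_rel|² = 136
v_rel×d = (-10)·(25) − (6)·(-24) = -106
since m = R²·136 − (-106)²:  R² = (11236 + -7836) / 136 = 25
R = √25 = 5  ⇒  r_B = 5 − 4 = 1

rB=1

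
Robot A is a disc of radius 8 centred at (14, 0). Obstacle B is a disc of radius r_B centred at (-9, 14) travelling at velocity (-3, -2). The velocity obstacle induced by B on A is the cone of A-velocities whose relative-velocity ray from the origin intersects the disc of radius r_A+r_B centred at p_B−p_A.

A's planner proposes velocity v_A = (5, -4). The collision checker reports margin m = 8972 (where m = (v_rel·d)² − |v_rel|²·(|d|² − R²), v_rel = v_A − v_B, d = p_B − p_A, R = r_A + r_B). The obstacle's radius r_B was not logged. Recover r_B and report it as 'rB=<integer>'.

m = 8972
d = (-23, 14);  v_rel = (8, -2),  |v_rel|² = 68
v_rel×d = (8)·(14) − (-2)·(-23) = 66
since m = R²·68 − 66²:  R² = (4356 + 8972) / 68 = 196
R = √196 = 14  ⇒  r_B = 14 − 8 = 6

rB=6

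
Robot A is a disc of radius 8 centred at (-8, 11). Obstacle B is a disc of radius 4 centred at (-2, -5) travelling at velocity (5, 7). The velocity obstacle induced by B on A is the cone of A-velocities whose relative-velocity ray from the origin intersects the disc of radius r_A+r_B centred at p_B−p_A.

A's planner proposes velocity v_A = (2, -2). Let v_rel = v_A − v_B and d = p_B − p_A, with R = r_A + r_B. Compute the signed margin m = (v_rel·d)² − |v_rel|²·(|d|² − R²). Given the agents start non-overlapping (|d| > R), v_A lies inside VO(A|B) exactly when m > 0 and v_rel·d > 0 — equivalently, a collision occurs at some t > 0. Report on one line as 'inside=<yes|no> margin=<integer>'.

d = (6, -16),  |d|² = 292;  R = 8+4 = 12,  c = 292−12² = 148
v_rel = (-3, -9),  |v_rel|² = 90;  v_rel·d = (-3)·(6) + (-9)·(-16) = 126
90·t² − 252·t + 148 = 0  ⇒  m = 126² − 90·148 = 2556
m = 2556 > 0,  v_rel·d = 126 > 0  ⇒  inside

inside=yes margin=2556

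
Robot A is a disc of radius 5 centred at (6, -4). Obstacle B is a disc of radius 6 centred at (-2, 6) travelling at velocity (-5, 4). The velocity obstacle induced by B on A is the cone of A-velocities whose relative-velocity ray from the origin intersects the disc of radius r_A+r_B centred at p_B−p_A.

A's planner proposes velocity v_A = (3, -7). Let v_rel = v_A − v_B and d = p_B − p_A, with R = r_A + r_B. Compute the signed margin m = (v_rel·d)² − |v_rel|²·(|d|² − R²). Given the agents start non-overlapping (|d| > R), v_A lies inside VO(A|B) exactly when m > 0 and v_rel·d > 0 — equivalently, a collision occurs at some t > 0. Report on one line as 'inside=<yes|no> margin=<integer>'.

d = (-8, 10),  |d|² = 164;  R = 5+6 = 11,  c = 164−11² = 43
v_rel = (8, -11),  |v_rel|² = 185;  v_rel·d = (8)·(-8) + (-11)·(10) = -174
185·t² + 348·t + 43 = 0  ⇒  m = (-174)² − 185·43 = 22321
m = 22321 > 0,  v_rel·d = -174 < 0  ⇒  outside

inside=no margin=22321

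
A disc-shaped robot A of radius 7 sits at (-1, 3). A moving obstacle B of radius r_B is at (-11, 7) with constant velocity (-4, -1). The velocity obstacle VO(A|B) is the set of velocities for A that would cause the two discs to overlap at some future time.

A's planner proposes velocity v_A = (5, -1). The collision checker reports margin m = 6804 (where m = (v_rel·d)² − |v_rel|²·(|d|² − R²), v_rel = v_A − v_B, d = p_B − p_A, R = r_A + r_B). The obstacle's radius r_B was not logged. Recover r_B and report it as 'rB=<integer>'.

m = 6804
d = (-10, 4);  v_rel = (9, 0),  |v_rel|² = 81
v_rel×d = (9)·(4) − (0)·(-10) = 36
since m = R²·81 − 36²:  R² = (1296 + 6804) / 81 = 100
R = √100 = 10  ⇒  r_B = 10 − 7 = 3

rB=3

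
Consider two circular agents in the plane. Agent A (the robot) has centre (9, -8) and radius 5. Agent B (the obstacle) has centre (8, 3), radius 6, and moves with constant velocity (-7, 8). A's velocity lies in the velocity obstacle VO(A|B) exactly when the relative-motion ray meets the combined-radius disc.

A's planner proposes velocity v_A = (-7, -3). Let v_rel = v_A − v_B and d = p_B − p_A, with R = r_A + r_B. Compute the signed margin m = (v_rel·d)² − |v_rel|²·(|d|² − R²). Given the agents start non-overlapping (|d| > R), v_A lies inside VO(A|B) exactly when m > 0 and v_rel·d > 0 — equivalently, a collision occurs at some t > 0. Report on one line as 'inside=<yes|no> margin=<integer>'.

d = (-1, 11),  |d|² = 122;  R = 5+6 = 11,  c = 122−11² = 1
v_rel = (0, -11),  |v_rel|² = 121;  v_rel·d = (0)·(-1) + (-11)·(11) = -121
121·t² + 242·t + 1 = 0  ⇒  m = (-121)² − 121·1 = 14520
m = 14520 > 0,  v_rel·d = -121 < 0  ⇒  outside

inside=no margin=14520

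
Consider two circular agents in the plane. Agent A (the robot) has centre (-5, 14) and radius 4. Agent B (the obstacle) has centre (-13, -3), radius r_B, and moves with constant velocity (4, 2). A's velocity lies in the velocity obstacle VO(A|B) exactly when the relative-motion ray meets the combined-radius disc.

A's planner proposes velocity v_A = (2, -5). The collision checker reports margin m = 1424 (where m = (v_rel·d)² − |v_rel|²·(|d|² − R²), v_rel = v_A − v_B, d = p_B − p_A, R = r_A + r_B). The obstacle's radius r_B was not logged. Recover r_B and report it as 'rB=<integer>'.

m = 1424
d = (-8, -17);  v_rel = (-2, -7),  |v_rel|² = 53
v_rel×d = (-2)·(-17) − (-7)·(-8) = -22
since m = R²·53 − (-22)²:  R² = (484 + 1424) / 53 = 36
R = √36 = 6  ⇒  r_B = 6 − 4 = 2

rB=2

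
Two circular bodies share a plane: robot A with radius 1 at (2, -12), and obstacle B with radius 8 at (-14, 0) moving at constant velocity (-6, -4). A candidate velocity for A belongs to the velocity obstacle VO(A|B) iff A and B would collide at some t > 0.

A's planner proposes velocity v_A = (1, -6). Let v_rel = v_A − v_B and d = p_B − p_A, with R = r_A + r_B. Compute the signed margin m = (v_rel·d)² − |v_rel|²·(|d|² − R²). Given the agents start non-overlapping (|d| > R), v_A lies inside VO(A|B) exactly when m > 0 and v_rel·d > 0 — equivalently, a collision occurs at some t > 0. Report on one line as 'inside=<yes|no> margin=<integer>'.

d = (-16, 12),  |d|² = 400;  R = 1+8 = 9,  c = 400−9² = 319
v_rel = (7, -2),  |v_rel|² = 53;  v_rel·d = (7)·(-16) + (-2)·(12) = -136
53·t² + 272·t + 319 = 0  ⇒  m = (-136)² − 53·319 = 1589
m = 1589 > 0,  v_rel·d = -136 < 0  ⇒  outside

inside=no margin=1589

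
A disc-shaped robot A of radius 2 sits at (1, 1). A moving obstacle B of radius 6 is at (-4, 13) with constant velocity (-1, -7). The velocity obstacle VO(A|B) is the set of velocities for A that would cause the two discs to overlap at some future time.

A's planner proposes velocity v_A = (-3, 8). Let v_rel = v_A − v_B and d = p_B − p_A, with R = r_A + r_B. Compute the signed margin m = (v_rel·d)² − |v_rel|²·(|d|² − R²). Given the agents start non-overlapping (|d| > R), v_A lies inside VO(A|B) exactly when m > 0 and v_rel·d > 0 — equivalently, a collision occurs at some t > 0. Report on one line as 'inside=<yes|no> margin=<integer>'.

d = (-5, 12),  |d|² = 169;  R = 2+6 = 8,  c = 169−8² = 105
v_rel = (-2, 15),  |v_rel|² = 229;  v_rel·d = (-2)·(-5) + (15)·(12) = 190
229·t² − 380·t + 105 = 0  ⇒  m = 190² − 229·105 = 12055
m = 12055 > 0,  v_rel·d = 190 > 0  ⇒  inside

inside=yes margin=12055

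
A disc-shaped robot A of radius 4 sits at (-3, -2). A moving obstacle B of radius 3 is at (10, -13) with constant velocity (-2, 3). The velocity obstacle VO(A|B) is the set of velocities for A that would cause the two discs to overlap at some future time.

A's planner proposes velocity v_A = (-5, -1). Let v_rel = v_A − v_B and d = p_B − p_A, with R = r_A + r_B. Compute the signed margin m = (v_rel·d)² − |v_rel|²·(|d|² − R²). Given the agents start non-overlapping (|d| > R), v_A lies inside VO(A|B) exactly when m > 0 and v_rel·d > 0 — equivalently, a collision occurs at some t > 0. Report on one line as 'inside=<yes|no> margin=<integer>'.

d = (13, -11),  |d|² = 290;  R = 4+3 = 7,  c = 290−7² = 241
v_rel = (-3, -4),  |v_rel|² = 25;  v_rel·d = (-3)·(13) + (-4)·(-11) = 5
25·t² − 10·t + 241 = 0  ⇒  m = 5² − 25·241 = -6000
m = -6000 < 0,  v_rel·d = 5 > 0  ⇒  outside

inside=no margin=-6000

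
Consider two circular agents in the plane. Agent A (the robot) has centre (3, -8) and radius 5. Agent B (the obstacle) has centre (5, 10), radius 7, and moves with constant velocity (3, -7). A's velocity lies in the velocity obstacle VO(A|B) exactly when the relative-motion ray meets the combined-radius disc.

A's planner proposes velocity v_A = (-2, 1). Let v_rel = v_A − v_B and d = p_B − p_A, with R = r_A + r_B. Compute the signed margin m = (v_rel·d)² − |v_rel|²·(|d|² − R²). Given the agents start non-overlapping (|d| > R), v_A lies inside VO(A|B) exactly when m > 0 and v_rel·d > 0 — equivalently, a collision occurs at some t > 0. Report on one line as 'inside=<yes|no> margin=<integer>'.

d = (2, 18),  |d|² = 328;  R = 5+7 = 12,  c = 328−12² = 184
v_rel = (-5, 8),  |v_rel|² = 89;  v_rel·d = (-5)·(2) + (8)·(18) = 134
89·t² − 268·t + 184 = 0  ⇒  m = 134² − 89·184 = 1580
m = 1580 > 0,  v_rel·d = 134 > 0  ⇒  inside

inside=yes margin=1580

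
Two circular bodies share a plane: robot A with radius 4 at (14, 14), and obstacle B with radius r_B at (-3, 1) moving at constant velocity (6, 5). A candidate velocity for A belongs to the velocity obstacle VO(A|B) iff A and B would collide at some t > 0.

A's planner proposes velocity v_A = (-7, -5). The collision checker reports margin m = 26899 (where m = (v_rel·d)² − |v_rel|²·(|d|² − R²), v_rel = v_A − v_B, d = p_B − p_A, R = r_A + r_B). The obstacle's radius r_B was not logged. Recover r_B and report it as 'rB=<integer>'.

m = 26899
d = (-17, -13);  v_rel = (-13, -10),  |v_rel|² = 269
v_rel×d = (-13)·(-13) − (-10)·(-17) = -1
since m = R²·269 − (-1)²:  R² = (1 + 26899) / 269 = 100
R = √100 = 10  ⇒  r_B = 10 − 4 = 6

rB=6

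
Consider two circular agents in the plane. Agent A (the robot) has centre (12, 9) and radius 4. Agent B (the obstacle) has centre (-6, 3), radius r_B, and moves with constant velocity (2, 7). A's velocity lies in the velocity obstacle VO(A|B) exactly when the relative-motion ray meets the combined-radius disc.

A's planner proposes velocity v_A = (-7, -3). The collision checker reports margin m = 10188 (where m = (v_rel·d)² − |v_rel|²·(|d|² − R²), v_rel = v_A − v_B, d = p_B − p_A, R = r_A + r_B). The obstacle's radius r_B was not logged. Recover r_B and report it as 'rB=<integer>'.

m = 10188
d = (-18, -6);  v_rel = (-9, -10),  |v_rel|² = 181
v_rel×d = (-9)·(-6) − (-10)·(-18) = -126
since m = R²·181 − (-126)²:  R² = (15876 + 10188) / 181 = 144
R = √144 = 12  ⇒  r_B = 12 − 4 = 8

rB=8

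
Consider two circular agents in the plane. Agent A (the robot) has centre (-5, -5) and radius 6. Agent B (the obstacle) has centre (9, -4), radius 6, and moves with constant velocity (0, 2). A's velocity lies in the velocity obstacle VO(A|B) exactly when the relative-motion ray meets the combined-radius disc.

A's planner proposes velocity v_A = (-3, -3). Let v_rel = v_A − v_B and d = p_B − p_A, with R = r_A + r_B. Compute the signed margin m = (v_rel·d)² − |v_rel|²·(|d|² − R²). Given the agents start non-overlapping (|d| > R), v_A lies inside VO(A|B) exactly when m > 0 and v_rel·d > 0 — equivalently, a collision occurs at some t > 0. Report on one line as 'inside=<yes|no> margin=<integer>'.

d = (14, 1),  |d|² = 197;  R = 6+6 = 12,  c = 197−12² = 53
v_rel = (-3, -5),  |v_rel|² = 34;  v_rel·d = (-3)·(14) + (-5)·(1) = -47
34·t² + 94·t + 53 = 0  ⇒  m = (-47)² − 34·53 = 407
m = 407 > 0,  v_rel·d = -47 < 0  ⇒  outside

inside=no margin=407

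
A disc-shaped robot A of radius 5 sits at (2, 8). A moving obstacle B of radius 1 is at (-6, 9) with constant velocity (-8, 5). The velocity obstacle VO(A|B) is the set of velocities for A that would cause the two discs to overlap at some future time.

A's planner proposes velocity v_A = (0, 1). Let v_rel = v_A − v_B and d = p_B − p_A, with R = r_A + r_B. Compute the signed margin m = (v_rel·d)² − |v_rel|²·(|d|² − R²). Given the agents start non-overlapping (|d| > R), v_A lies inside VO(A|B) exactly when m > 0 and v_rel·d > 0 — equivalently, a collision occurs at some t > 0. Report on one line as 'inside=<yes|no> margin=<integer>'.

d = (-8, 1),  |d|² = 65;  R = 5+1 = 6,  c = 65−6² = 29
v_rel = (8, -4),  |v_rel|² = 80;  v_rel·d = (8)·(-8) + (-4)·(1) = -68
80·t² + 136·t + 29 = 0  ⇒  m = (-68)² − 80·29 = 2304
m = 2304 > 0,  v_rel·d = -68 < 0  ⇒  outside

inside=no margin=2304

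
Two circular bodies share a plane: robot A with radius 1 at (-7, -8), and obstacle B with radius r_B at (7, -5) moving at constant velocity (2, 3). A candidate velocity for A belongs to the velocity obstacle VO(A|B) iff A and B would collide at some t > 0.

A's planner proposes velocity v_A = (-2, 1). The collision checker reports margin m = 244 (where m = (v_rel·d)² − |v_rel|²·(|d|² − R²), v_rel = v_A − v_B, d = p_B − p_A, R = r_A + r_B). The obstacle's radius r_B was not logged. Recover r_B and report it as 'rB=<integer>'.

m = 244
d = (14, 3);  v_rel = (-4, -2),  |v_rel|² = 20
v_rel×d = (-4)·(3) − (-2)·(14) = 16
since m = R²·20 − 16²:  R² = (256 + 244) / 20 = 25
R = √25 = 5  ⇒  r_B = 5 − 1 = 4

rB=4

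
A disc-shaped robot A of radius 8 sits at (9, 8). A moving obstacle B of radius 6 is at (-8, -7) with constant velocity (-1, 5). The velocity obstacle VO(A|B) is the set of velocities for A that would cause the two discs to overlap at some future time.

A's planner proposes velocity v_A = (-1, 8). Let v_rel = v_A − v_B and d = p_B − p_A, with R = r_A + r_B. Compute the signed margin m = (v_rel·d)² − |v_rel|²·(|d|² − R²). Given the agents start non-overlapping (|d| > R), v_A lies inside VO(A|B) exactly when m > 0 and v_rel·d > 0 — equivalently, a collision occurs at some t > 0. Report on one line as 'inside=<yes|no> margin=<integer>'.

d = (-17, -15),  |d|² = 514;  R = 8+6 = 14,  c = 514−14² = 318
v_rel = (0, 3),  |v_rel|² = 9;  v_rel·d = (0)·(-17) + (3)·(-15) = -45
9·t² + 90·t + 318 = 0  ⇒  m = (-45)² − 9·318 = -837
m = -837 < 0,  v_rel·d = -45 < 0  ⇒  outside

inside=no margin=-837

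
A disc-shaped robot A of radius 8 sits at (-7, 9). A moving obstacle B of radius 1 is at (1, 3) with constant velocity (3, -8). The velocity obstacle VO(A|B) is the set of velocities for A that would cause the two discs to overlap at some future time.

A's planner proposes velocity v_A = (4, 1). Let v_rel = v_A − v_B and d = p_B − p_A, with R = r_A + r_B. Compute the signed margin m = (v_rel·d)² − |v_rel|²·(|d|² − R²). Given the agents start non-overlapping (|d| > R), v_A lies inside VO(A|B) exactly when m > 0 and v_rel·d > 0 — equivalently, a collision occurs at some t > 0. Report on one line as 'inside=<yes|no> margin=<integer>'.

d = (8, -6),  |d|² = 100;  R = 8+1 = 9,  c = 100−9² = 19
v_rel = (1, 9),  |v_rel|² = 82;  v_rel·d = (1)·(8) + (9)·(-6) = -46
82·t² + 92·t + 19 = 0  ⇒  m = (-46)² − 82·19 = 558
m = 558 > 0,  v_rel·d = -46 < 0  ⇒  outside

inside=no margin=558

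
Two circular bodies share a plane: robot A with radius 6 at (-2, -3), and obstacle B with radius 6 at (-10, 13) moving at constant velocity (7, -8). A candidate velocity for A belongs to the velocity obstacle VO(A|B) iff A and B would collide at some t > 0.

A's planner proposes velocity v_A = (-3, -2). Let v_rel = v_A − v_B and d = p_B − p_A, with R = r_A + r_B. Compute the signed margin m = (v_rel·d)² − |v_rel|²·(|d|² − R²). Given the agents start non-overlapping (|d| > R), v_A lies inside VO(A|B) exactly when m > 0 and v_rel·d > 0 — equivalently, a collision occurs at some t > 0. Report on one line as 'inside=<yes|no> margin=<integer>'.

d = (-8, 16),  |d|² = 320;  R = 6+6 = 12,  c = 320−12² = 176
v_rel = (-10, 6),  |v_rel|² = 136;  v_rel·d = (-10)·(-8) + (6)·(16) = 176
136·t² − 352·t + 176 = 0  ⇒  m = 176² − 136·176 = 7040
m = 7040 > 0,  v_rel·d = 176 > 0  ⇒  inside

inside=yes margin=7040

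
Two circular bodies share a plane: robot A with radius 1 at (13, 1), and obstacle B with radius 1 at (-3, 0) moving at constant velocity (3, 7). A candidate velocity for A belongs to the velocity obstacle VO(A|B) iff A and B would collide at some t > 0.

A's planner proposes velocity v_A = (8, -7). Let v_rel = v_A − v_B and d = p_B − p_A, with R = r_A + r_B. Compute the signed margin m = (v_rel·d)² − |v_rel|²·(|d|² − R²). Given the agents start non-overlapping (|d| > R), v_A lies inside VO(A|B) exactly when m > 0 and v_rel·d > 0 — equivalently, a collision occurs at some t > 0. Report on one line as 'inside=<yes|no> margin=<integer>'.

d = (-16, -1),  |d|² = 257;  R = 1+1 = 2,  c = 257−2² = 253
v_rel = (5, -14),  |v_rel|² = 221;  v_rel·d = (5)·(-16) + (-14)·(-1) = -66
221·t² + 132·t + 253 = 0  ⇒  m = (-66)² − 221·253 = -51557
m = -51557 < 0,  v_rel·d = -66 < 0  ⇒  outside

inside=no margin=-51557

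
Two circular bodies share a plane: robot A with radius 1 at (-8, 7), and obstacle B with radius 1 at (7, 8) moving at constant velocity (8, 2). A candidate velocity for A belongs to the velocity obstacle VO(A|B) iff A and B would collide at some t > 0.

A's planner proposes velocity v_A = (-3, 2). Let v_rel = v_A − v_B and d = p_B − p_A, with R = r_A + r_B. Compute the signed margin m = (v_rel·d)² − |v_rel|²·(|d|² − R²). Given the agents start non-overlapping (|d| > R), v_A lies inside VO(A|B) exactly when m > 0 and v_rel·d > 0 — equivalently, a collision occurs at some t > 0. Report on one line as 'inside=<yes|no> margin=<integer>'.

d = (15, 1),  |d|² = 226;  R = 1+1 = 2,  c = 226−2² = 222
v_rel = (-11, 0),  |v_rel|² = 121;  v_rel·d = (-11)·(15) + (0)·(1) = -165
121·t² + 330·t + 222 = 0  ⇒  m = (-165)² − 121·222 = 363
m = 363 > 0,  v_rel·d = -165 < 0  ⇒  outside

inside=no margin=363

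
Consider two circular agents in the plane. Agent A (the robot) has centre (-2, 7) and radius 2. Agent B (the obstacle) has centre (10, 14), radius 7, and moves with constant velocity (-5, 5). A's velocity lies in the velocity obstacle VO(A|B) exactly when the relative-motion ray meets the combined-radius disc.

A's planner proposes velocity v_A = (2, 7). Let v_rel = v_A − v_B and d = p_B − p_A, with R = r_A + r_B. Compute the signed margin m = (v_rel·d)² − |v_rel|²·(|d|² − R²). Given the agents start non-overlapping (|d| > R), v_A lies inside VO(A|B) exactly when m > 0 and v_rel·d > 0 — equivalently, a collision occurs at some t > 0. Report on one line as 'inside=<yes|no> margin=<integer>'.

d = (12, 7),  |d|² = 193;  R = 2+7 = 9,  c = 193−9² = 112
v_rel = (7, 2),  |v_rel|² = 53;  v_rel·d = (7)·(12) + (2)·(7) = 98
53·t² − 196·t + 112 = 0  ⇒  m = 98² − 53·112 = 3668
m = 3668 > 0,  v_rel·d = 98 > 0  ⇒  inside

inside=yes margin=3668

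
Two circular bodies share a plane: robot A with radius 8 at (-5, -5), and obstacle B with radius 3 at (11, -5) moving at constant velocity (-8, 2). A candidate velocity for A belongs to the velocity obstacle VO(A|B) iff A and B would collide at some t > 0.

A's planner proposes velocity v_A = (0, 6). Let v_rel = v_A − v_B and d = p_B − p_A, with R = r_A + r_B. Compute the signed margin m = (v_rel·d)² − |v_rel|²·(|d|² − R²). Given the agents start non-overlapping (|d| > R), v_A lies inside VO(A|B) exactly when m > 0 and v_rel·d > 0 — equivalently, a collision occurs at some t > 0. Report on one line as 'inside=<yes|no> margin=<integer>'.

d = (16, 0),  |d|² = 256;  R = 8+3 = 11,  c = 256−11² = 135
v_rel = (8, 4),  |v_rel|² = 80;  v_rel·d = (8)·(16) + (4)·(0) = 128
80·t² − 256·t + 135 = 0  ⇒  m = 128² − 80·135 = 5584
m = 5584 > 0,  v_rel·d = 128 > 0  ⇒  inside

inside=yes margin=5584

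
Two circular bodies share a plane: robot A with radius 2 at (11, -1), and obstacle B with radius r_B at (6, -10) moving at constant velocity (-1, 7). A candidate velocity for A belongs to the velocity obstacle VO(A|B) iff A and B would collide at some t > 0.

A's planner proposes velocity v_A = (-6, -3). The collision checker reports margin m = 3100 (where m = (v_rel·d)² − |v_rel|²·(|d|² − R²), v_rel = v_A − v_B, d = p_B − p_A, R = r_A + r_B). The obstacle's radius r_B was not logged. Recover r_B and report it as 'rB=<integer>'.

m = 3100
d = (-5, -9);  v_rel = (-5, -10),  |v_rel|² = 125
v_rel×d = (-5)·(-9) − (-10)·(-5) = -5
since m = R²·125 − (-5)²:  R² = (25 + 3100) / 125 = 25
R = √25 = 5  ⇒  r_B = 5 − 2 = 3

rB=3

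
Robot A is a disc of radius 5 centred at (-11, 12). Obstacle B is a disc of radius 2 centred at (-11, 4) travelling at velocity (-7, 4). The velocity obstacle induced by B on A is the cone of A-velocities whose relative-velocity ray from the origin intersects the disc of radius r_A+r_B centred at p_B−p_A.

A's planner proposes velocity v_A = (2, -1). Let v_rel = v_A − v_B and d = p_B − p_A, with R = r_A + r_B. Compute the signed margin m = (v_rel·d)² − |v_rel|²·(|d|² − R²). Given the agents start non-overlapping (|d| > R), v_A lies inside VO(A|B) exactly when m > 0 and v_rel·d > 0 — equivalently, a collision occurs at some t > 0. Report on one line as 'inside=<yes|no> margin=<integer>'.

d = (0, -8),  |d|² = 64;  R = 5+2 = 7,  c = 64−7² = 15
v_rel = (9, -5),  |v_rel|² = 106;  v_rel·d = (9)·(0) + (-5)·(-8) = 40
106·t² − 80·t + 15 = 0  ⇒  m = 40² − 106·15 = 10
m = 10 > 0,  v_rel·d = 40 > 0  ⇒  inside

inside=yes margin=10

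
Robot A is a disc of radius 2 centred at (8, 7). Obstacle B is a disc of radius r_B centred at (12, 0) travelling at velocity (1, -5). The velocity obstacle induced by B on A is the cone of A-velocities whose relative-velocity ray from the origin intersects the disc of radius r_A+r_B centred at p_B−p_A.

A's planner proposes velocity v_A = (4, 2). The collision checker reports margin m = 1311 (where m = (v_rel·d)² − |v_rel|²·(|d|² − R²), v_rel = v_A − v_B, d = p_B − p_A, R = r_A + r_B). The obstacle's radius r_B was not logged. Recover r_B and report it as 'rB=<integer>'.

m = 1311
d = (4, -7);  v_rel = (3, 7),  |v_rel|² = 58
v_rel×d = (3)·(-7) − (7)·(4) = -49
since m = R²·58 − (-49)²:  R² = (2401 + 1311) / 58 = 64
R = √64 = 8  ⇒  r_B = 8 − 2 = 6

rB=6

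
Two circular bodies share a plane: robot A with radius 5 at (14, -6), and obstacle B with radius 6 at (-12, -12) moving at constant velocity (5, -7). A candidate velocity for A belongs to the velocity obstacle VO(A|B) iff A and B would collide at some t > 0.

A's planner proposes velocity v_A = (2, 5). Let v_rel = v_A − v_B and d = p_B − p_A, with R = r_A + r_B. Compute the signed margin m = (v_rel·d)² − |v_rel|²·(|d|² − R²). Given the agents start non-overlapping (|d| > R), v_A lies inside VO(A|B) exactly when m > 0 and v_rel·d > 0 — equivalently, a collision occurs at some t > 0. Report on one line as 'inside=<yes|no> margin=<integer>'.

d = (-26, -6),  |d|² = 712;  R = 5+6 = 11,  c = 712−11² = 591
v_rel = (-3, 12),  |v_rel|² = 153;  v_rel·d = (-3)·(-26) + (12)·(-6) = 6
153·t² − 12·t + 591 = 0  ⇒  m = 6² − 153·591 = -90387
m = -90387 < 0,  v_rel·d = 6 > 0  ⇒  outside

inside=no margin=-90387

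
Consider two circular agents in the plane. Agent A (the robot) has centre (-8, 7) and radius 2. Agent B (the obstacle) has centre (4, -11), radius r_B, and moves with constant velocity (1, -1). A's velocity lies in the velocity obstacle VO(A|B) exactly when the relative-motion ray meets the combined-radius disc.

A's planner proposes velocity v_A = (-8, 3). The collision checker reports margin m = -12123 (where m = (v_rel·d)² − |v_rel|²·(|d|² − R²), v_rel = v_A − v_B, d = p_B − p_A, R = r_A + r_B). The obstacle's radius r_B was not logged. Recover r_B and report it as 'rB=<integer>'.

m = -12123
d = (12, -18);  v_rel = (-9, 4),  |v_rel|² = 97
v_rel×d = (-9)·(-18) − (4)·(12) = 114
since m = R²·97 − 114²:  R² = (12996 + -12123) / 97 = 9
R = √9 = 3  ⇒  r_B = 3 − 2 = 1

rB=1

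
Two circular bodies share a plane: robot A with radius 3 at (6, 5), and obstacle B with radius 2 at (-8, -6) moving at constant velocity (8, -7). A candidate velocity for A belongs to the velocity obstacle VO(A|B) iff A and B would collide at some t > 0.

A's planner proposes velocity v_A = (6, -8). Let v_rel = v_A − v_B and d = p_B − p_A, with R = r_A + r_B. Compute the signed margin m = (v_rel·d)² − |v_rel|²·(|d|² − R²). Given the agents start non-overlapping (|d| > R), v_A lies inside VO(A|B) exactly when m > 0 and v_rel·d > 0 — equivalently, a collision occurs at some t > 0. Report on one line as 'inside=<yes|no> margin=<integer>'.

d = (-14, -11),  |d|² = 317;  R = 3+2 = 5,  c = 317−5² = 292
v_rel = (-2, -1),  |v_rel|² = 5;  v_rel·d = (-2)·(-14) + (-1)·(-11) = 39
5·t² − 78·t + 292 = 0  ⇒  m = 39² − 5·292 = 61
m = 61 > 0,  v_rel·d = 39 > 0  ⇒  inside

inside=yes margin=61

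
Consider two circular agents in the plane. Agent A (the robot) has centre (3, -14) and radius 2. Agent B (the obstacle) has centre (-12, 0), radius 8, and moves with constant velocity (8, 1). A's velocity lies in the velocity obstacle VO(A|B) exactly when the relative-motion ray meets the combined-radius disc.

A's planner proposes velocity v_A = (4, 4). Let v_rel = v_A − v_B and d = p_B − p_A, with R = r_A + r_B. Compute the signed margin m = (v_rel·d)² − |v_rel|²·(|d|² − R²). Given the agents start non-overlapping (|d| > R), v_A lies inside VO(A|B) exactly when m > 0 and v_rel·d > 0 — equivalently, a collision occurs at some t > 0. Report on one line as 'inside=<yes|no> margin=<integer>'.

d = (-15, 14),  |d|² = 421;  R = 2+8 = 10,  c = 421−10² = 321
v_rel = (-4, 3),  |v_rel|² = 25;  v_rel·d = (-4)·(-15) + (3)·(14) = 102
25·t² − 204·t + 321 = 0  ⇒  m = 102² − 25·321 = 2379
m = 2379 > 0,  v_rel·d = 102 > 0  ⇒  inside

inside=yes margin=2379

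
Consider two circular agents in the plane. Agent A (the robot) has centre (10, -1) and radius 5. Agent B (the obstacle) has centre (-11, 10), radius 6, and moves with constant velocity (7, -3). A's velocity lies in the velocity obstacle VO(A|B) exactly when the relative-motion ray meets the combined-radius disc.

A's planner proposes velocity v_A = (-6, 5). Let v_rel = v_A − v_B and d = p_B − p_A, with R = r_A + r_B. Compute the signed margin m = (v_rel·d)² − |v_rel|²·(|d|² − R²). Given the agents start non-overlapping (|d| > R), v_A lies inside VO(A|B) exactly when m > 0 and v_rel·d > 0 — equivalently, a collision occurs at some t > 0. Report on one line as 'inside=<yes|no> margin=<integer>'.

d = (-21, 11),  |d|² = 562;  R = 5+6 = 11,  c = 562−11² = 441
v_rel = (-13, 8),  |v_rel|² = 233;  v_rel·d = (-13)·(-21) + (8)·(11) = 361
233·t² − 722·t + 441 = 0  ⇒  m = 361² − 233·441 = 27568
m = 27568 > 0,  v_rel·d = 361 > 0  ⇒  inside

inside=yes margin=27568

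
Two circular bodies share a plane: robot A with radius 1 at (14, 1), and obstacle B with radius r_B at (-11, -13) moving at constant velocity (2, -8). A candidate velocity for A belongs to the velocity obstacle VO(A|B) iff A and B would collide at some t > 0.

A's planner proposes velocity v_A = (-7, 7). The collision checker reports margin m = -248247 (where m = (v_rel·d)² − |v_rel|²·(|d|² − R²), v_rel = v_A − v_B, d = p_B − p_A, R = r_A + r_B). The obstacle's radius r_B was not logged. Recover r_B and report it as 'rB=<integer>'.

m = -248247
d = (-25, -14);  v_rel = (-9, 15),  |v_rel|² = 306
v_rel×d = (-9)·(-14) − (15)·(-25) = 501
since m = R²·306 − 501²:  R² = (251001 + -248247) / 306 = 9
R = √9 = 3  ⇒  r_B = 3 − 1 = 2

rB=2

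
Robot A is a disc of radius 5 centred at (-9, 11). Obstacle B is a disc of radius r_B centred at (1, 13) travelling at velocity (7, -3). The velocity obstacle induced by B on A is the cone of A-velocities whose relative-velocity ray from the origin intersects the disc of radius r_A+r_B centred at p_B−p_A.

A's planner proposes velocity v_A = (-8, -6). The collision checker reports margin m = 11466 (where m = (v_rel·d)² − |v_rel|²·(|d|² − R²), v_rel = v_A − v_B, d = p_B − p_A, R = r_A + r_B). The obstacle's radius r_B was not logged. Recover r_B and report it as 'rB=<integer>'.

m = 11466
d = (10, 2);  v_rel = (-15, -3),  |v_rel|² = 234
v_rel×d = (-15)·(2) − (-3)·(10) = 0
since m = R²·234 − 0²:  R² = (0 + 11466) / 234 = 49
R = √49 = 7  ⇒  r_B = 7 − 5 = 2

rB=2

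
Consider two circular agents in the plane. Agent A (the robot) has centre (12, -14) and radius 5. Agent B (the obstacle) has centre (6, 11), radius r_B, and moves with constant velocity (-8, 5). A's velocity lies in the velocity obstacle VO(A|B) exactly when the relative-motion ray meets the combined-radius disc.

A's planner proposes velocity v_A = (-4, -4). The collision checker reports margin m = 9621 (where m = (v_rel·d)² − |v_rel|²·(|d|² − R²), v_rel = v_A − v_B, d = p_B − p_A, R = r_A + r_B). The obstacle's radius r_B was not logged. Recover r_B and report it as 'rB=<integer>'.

m = 9621
d = (-6, 25);  v_rel = (4, -9),  |v_rel|² = 97
v_rel×d = (4)·(25) − (-9)·(-6) = 46
since m = R²·97 − 46²:  R² = (2116 + 9621) / 97 = 121
R = √121 = 11  ⇒  r_B = 11 − 5 = 6

rB=6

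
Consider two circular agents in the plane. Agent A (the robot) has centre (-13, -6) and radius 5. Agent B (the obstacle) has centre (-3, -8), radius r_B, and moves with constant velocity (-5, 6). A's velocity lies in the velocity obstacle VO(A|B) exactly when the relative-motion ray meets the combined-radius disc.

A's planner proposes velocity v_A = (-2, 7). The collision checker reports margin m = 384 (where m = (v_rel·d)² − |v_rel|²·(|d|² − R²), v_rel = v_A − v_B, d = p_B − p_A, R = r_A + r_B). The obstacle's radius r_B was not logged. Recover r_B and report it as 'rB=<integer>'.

m = 384
d = (10, -2);  v_rel = (3, 1),  |v_rel|² = 10
v_rel×d = (3)·(-2) − (1)·(10) = -16
since m = R²·10 − (-16)²:  R² = (256 + 384) / 10 = 64
R = √64 = 8  ⇒  r_B = 8 − 5 = 3

rB=3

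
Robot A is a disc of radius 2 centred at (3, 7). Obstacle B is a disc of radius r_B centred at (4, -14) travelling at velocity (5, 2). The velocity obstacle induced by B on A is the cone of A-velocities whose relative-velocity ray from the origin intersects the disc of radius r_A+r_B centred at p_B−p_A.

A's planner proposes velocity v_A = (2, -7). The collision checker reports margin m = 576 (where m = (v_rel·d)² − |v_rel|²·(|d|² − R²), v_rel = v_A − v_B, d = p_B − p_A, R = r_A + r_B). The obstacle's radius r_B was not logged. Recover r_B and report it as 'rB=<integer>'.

m = 576
d = (1, -21);  v_rel = (-3, -9),  |v_rel|² = 90
v_rel×d = (-3)·(-21) − (-9)·(1) = 72
since m = R²·90 − 72²:  R² = (5184 + 576) / 90 = 64
R = √64 = 8  ⇒  r_B = 8 − 2 = 6

rB=6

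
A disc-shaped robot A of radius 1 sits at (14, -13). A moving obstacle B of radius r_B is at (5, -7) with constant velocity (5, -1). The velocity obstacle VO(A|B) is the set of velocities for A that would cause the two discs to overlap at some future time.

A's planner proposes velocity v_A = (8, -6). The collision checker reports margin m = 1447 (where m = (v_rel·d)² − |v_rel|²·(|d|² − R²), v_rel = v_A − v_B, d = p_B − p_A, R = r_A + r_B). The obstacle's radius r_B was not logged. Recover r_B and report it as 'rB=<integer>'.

m = 1447
d = (-9, 6);  v_rel = (3, -5),  |v_rel|² = 34
v_rel×d = (3)·(6) − (-5)·(-9) = -27
since m = R²·34 − (-27)²:  R² = (729 + 1447) / 34 = 64
R = √64 = 8  ⇒  r_B = 8 − 1 = 7

rB=7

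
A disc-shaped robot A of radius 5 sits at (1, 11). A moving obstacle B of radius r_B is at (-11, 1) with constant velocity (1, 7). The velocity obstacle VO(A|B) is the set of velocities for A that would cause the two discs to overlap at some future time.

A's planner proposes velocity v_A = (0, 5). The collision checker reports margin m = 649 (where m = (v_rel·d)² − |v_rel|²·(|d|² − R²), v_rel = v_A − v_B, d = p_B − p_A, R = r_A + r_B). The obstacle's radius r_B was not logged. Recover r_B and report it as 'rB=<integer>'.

m = 649
d = (-12, -10);  v_rel = (-1, -2),  |v_rel|² = 5
v_rel×d = (-1)·(-10) − (-2)·(-12) = -14
since m = R²·5 − (-14)²:  R² = (196 + 649) / 5 = 169
R = √169 = 13  ⇒  r_B = 13 − 5 = 8

rB=8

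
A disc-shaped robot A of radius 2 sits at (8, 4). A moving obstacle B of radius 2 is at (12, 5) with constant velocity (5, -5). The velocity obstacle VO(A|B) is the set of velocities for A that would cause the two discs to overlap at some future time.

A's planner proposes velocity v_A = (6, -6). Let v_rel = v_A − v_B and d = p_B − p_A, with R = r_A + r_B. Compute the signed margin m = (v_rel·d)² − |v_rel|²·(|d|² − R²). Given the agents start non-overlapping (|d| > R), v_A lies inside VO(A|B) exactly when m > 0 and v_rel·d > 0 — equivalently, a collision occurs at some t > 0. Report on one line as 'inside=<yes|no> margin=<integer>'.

d = (4, 1),  |d|² = 17;  R = 2+2 = 4,  c = 17−4² = 1
v_rel = (1, -1),  |v_rel|² = 2;  v_rel·d = (1)·(4) + (-1)·(1) = 3
2·t² − 6·t + 1 = 0  ⇒  m = 3² − 2·1 = 7
m = 7 > 0,  v_rel·d = 3 > 0  ⇒  inside

inside=yes margin=7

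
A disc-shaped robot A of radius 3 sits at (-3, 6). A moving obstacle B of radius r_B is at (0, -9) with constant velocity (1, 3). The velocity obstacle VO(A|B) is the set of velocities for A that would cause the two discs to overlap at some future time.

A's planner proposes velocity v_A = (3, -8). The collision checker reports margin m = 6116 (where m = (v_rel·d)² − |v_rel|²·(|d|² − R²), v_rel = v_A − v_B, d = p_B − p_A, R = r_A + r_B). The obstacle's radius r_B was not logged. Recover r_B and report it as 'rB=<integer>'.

m = 6116
d = (3, -15);  v_rel = (2, -11),  |v_rel|² = 125
v_rel×d = (2)·(-15) − (-11)·(3) = 3
since m = R²·125 − 3²:  R² = (9 + 6116) / 125 = 49
R = √49 = 7  ⇒  r_B = 7 − 3 = 4

rB=4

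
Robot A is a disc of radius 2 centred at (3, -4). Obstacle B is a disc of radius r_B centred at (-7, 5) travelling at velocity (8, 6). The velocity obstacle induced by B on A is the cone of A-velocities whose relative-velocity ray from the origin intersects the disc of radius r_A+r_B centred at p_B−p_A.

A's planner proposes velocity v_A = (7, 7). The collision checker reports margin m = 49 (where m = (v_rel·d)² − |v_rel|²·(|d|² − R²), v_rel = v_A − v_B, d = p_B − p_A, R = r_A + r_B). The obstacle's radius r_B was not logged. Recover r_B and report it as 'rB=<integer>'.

m = 49
d = (-10, 9);  v_rel = (-1, 1),  |v_rel|² = 2
v_rel×d = (-1)·(9) − (1)·(-10) = 1
since m = R²·2 − 1²:  R² = (1 + 49) / 2 = 25
R = √25 = 5  ⇒  r_B = 5 − 2 = 3

rB=3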